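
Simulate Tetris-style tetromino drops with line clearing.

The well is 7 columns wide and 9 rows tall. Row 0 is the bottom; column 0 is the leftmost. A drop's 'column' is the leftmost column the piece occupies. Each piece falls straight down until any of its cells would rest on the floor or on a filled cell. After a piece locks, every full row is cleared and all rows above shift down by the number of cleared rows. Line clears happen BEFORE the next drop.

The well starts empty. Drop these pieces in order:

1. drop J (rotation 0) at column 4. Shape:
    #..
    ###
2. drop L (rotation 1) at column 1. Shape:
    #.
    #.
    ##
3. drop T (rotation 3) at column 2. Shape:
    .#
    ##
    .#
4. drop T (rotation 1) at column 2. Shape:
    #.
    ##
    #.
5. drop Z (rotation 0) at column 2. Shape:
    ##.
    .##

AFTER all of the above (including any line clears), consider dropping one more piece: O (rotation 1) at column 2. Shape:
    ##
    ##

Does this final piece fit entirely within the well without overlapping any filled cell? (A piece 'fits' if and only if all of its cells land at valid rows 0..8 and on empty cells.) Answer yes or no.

Drop 1: J rot0 at col 4 lands with bottom-row=0; cleared 0 line(s) (total 0); column heights now [0 0 0 0 2 1 1], max=2
Drop 2: L rot1 at col 1 lands with bottom-row=0; cleared 0 line(s) (total 0); column heights now [0 3 1 0 2 1 1], max=3
Drop 3: T rot3 at col 2 lands with bottom-row=0; cleared 0 line(s) (total 0); column heights now [0 3 2 3 2 1 1], max=3
Drop 4: T rot1 at col 2 lands with bottom-row=2; cleared 0 line(s) (total 0); column heights now [0 3 5 4 2 1 1], max=5
Drop 5: Z rot0 at col 2 lands with bottom-row=4; cleared 0 line(s) (total 0); column heights now [0 3 6 6 5 1 1], max=6
Test piece O rot1 at col 2 (width 2): heights before test = [0 3 6 6 5 1 1]; fits = True

Answer: yes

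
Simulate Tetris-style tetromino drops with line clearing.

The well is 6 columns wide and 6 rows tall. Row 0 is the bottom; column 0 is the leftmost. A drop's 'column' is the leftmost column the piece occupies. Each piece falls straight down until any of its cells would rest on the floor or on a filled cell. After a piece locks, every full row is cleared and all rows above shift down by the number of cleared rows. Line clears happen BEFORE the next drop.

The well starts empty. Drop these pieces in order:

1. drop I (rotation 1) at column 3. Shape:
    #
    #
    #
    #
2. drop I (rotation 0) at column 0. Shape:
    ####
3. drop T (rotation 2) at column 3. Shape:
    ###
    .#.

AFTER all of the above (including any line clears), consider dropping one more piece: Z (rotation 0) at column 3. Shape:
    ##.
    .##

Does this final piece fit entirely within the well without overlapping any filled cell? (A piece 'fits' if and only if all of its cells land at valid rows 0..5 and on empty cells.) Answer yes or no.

Drop 1: I rot1 at col 3 lands with bottom-row=0; cleared 0 line(s) (total 0); column heights now [0 0 0 4 0 0], max=4
Drop 2: I rot0 at col 0 lands with bottom-row=4; cleared 0 line(s) (total 0); column heights now [5 5 5 5 0 0], max=5
Drop 3: T rot2 at col 3 lands with bottom-row=4; cleared 0 line(s) (total 0); column heights now [5 5 5 6 6 6], max=6
Test piece Z rot0 at col 3 (width 3): heights before test = [5 5 5 6 6 6]; fits = False

Answer: no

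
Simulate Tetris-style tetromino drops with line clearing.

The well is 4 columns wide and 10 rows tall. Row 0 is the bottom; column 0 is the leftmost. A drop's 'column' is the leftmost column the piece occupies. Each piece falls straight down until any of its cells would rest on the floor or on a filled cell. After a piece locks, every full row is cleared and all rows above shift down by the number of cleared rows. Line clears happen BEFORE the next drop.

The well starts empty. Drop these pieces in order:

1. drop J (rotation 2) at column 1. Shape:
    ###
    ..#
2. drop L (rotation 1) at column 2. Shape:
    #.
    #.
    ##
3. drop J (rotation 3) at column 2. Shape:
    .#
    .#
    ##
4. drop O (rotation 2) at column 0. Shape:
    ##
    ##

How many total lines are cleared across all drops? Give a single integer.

Answer: 1

Derivation:
Drop 1: J rot2 at col 1 lands with bottom-row=0; cleared 0 line(s) (total 0); column heights now [0 2 2 2], max=2
Drop 2: L rot1 at col 2 lands with bottom-row=2; cleared 0 line(s) (total 0); column heights now [0 2 5 3], max=5
Drop 3: J rot3 at col 2 lands with bottom-row=5; cleared 0 line(s) (total 0); column heights now [0 2 6 8], max=8
Drop 4: O rot2 at col 0 lands with bottom-row=2; cleared 1 line(s) (total 1); column heights now [3 3 5 7], max=7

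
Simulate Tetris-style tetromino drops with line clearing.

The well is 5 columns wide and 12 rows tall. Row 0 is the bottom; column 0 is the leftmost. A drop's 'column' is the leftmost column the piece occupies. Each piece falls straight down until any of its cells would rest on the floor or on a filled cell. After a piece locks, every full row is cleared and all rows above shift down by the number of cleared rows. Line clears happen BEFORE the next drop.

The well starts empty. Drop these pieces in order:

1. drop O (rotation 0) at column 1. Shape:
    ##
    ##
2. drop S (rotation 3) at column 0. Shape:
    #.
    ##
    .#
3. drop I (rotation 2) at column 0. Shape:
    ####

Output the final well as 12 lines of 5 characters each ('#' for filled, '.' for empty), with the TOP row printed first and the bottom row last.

Answer: .....
.....
.....
.....
.....
.....
####.
#....
##...
.#...
.##..
.##..

Derivation:
Drop 1: O rot0 at col 1 lands with bottom-row=0; cleared 0 line(s) (total 0); column heights now [0 2 2 0 0], max=2
Drop 2: S rot3 at col 0 lands with bottom-row=2; cleared 0 line(s) (total 0); column heights now [5 4 2 0 0], max=5
Drop 3: I rot2 at col 0 lands with bottom-row=5; cleared 0 line(s) (total 0); column heights now [6 6 6 6 0], max=6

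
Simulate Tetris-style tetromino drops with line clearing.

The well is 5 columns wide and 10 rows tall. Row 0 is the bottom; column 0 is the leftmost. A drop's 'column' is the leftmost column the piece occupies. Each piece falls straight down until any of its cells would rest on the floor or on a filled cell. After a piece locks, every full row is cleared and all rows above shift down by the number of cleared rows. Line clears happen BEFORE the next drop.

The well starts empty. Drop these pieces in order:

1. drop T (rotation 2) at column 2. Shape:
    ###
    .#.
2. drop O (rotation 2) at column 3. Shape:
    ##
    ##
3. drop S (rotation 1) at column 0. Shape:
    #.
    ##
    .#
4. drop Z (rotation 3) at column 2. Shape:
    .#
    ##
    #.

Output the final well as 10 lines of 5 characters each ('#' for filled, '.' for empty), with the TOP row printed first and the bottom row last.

Drop 1: T rot2 at col 2 lands with bottom-row=0; cleared 0 line(s) (total 0); column heights now [0 0 2 2 2], max=2
Drop 2: O rot2 at col 3 lands with bottom-row=2; cleared 0 line(s) (total 0); column heights now [0 0 2 4 4], max=4
Drop 3: S rot1 at col 0 lands with bottom-row=0; cleared 1 line(s) (total 1); column heights now [2 1 0 3 3], max=3
Drop 4: Z rot3 at col 2 lands with bottom-row=2; cleared 0 line(s) (total 1); column heights now [2 1 4 5 3], max=5

Answer: .....
.....
.....
.....
.....
...#.
..##.
..###
#..##
.#.#.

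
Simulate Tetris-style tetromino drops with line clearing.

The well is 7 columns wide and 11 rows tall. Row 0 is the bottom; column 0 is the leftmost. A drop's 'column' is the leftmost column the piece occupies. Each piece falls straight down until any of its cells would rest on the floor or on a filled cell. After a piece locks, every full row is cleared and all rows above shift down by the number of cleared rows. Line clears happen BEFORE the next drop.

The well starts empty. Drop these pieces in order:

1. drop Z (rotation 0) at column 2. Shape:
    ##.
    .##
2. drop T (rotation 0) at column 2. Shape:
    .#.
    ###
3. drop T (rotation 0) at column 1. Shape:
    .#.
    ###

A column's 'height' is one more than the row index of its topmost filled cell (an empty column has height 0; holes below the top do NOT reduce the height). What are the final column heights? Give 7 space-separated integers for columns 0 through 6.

Answer: 0 5 6 5 3 0 0

Derivation:
Drop 1: Z rot0 at col 2 lands with bottom-row=0; cleared 0 line(s) (total 0); column heights now [0 0 2 2 1 0 0], max=2
Drop 2: T rot0 at col 2 lands with bottom-row=2; cleared 0 line(s) (total 0); column heights now [0 0 3 4 3 0 0], max=4
Drop 3: T rot0 at col 1 lands with bottom-row=4; cleared 0 line(s) (total 0); column heights now [0 5 6 5 3 0 0], max=6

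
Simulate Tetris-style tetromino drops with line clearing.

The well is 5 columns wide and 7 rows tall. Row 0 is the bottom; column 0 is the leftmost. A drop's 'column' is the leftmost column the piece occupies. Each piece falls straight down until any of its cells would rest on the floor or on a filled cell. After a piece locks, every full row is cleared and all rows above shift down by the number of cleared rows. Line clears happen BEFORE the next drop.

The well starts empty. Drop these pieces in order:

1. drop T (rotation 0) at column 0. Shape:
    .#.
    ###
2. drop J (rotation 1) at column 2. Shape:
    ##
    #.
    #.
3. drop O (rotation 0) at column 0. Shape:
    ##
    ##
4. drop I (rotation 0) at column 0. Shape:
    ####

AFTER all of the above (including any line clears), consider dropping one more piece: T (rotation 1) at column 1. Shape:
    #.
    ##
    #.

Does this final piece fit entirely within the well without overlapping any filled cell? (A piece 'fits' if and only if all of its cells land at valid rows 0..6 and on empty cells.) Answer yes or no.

Answer: no

Derivation:
Drop 1: T rot0 at col 0 lands with bottom-row=0; cleared 0 line(s) (total 0); column heights now [1 2 1 0 0], max=2
Drop 2: J rot1 at col 2 lands with bottom-row=1; cleared 0 line(s) (total 0); column heights now [1 2 4 4 0], max=4
Drop 3: O rot0 at col 0 lands with bottom-row=2; cleared 0 line(s) (total 0); column heights now [4 4 4 4 0], max=4
Drop 4: I rot0 at col 0 lands with bottom-row=4; cleared 0 line(s) (total 0); column heights now [5 5 5 5 0], max=5
Test piece T rot1 at col 1 (width 2): heights before test = [5 5 5 5 0]; fits = False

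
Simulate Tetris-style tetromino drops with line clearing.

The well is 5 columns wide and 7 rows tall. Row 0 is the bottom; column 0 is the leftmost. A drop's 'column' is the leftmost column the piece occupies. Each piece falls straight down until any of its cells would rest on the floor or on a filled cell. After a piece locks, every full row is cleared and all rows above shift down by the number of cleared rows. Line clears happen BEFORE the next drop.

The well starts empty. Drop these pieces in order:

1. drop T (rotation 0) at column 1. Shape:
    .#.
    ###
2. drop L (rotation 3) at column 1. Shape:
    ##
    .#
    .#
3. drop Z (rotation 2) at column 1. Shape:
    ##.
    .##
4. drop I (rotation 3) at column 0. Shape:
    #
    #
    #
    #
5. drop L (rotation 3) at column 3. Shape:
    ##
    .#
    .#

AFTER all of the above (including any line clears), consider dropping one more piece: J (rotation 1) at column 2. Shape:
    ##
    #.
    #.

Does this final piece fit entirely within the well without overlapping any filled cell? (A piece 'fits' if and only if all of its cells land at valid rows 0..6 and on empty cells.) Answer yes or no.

Drop 1: T rot0 at col 1 lands with bottom-row=0; cleared 0 line(s) (total 0); column heights now [0 1 2 1 0], max=2
Drop 2: L rot3 at col 1 lands with bottom-row=2; cleared 0 line(s) (total 0); column heights now [0 5 5 1 0], max=5
Drop 3: Z rot2 at col 1 lands with bottom-row=5; cleared 0 line(s) (total 0); column heights now [0 7 7 6 0], max=7
Drop 4: I rot3 at col 0 lands with bottom-row=0; cleared 0 line(s) (total 0); column heights now [4 7 7 6 0], max=7
Drop 5: L rot3 at col 3 lands with bottom-row=4; cleared 0 line(s) (total 0); column heights now [4 7 7 7 7], max=7
Test piece J rot1 at col 2 (width 2): heights before test = [4 7 7 7 7]; fits = False

Answer: no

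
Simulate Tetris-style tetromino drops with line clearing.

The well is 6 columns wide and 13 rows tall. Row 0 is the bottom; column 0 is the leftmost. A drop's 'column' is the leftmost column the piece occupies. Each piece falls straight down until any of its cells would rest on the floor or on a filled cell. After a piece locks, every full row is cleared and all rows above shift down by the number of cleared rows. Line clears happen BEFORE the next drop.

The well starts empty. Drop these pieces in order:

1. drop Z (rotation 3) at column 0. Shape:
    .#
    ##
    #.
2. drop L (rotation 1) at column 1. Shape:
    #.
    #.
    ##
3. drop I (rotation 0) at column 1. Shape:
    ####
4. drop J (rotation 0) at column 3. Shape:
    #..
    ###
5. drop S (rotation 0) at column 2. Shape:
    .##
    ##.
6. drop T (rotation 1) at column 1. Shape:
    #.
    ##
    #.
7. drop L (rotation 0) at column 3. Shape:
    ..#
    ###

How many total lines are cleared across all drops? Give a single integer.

Drop 1: Z rot3 at col 0 lands with bottom-row=0; cleared 0 line(s) (total 0); column heights now [2 3 0 0 0 0], max=3
Drop 2: L rot1 at col 1 lands with bottom-row=3; cleared 0 line(s) (total 0); column heights now [2 6 4 0 0 0], max=6
Drop 3: I rot0 at col 1 lands with bottom-row=6; cleared 0 line(s) (total 0); column heights now [2 7 7 7 7 0], max=7
Drop 4: J rot0 at col 3 lands with bottom-row=7; cleared 0 line(s) (total 0); column heights now [2 7 7 9 8 8], max=9
Drop 5: S rot0 at col 2 lands with bottom-row=9; cleared 0 line(s) (total 0); column heights now [2 7 10 11 11 8], max=11
Drop 6: T rot1 at col 1 lands with bottom-row=9; cleared 0 line(s) (total 0); column heights now [2 12 11 11 11 8], max=12
Drop 7: L rot0 at col 3 lands with bottom-row=11; cleared 0 line(s) (total 0); column heights now [2 12 11 12 12 13], max=13

Answer: 0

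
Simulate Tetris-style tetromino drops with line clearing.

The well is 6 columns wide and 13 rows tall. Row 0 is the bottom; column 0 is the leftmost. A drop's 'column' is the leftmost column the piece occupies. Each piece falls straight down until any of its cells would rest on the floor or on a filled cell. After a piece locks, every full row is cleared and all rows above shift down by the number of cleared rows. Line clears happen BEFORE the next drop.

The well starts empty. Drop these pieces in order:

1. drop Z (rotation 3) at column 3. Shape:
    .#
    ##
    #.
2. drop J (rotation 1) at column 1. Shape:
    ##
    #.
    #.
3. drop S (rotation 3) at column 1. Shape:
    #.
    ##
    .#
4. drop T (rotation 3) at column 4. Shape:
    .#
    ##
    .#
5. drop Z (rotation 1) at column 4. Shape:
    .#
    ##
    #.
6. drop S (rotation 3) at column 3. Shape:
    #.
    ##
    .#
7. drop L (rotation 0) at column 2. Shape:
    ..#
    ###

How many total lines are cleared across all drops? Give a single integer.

Answer: 0

Derivation:
Drop 1: Z rot3 at col 3 lands with bottom-row=0; cleared 0 line(s) (total 0); column heights now [0 0 0 2 3 0], max=3
Drop 2: J rot1 at col 1 lands with bottom-row=0; cleared 0 line(s) (total 0); column heights now [0 3 3 2 3 0], max=3
Drop 3: S rot3 at col 1 lands with bottom-row=3; cleared 0 line(s) (total 0); column heights now [0 6 5 2 3 0], max=6
Drop 4: T rot3 at col 4 lands with bottom-row=2; cleared 0 line(s) (total 0); column heights now [0 6 5 2 4 5], max=6
Drop 5: Z rot1 at col 4 lands with bottom-row=4; cleared 0 line(s) (total 0); column heights now [0 6 5 2 6 7], max=7
Drop 6: S rot3 at col 3 lands with bottom-row=6; cleared 0 line(s) (total 0); column heights now [0 6 5 9 8 7], max=9
Drop 7: L rot0 at col 2 lands with bottom-row=9; cleared 0 line(s) (total 0); column heights now [0 6 10 10 11 7], max=11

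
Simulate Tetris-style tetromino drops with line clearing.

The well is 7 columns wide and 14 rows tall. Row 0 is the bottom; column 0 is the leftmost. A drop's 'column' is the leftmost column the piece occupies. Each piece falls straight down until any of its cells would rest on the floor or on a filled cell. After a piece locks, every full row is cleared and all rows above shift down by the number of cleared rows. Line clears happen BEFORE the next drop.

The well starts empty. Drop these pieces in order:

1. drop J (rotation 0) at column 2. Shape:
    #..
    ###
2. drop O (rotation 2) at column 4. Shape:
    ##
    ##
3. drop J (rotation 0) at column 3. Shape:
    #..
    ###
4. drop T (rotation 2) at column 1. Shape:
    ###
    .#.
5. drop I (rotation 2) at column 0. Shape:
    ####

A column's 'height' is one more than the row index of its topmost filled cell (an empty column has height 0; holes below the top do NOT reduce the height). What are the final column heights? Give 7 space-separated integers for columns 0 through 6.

Drop 1: J rot0 at col 2 lands with bottom-row=0; cleared 0 line(s) (total 0); column heights now [0 0 2 1 1 0 0], max=2
Drop 2: O rot2 at col 4 lands with bottom-row=1; cleared 0 line(s) (total 0); column heights now [0 0 2 1 3 3 0], max=3
Drop 3: J rot0 at col 3 lands with bottom-row=3; cleared 0 line(s) (total 0); column heights now [0 0 2 5 4 4 0], max=5
Drop 4: T rot2 at col 1 lands with bottom-row=4; cleared 0 line(s) (total 0); column heights now [0 6 6 6 4 4 0], max=6
Drop 5: I rot2 at col 0 lands with bottom-row=6; cleared 0 line(s) (total 0); column heights now [7 7 7 7 4 4 0], max=7

Answer: 7 7 7 7 4 4 0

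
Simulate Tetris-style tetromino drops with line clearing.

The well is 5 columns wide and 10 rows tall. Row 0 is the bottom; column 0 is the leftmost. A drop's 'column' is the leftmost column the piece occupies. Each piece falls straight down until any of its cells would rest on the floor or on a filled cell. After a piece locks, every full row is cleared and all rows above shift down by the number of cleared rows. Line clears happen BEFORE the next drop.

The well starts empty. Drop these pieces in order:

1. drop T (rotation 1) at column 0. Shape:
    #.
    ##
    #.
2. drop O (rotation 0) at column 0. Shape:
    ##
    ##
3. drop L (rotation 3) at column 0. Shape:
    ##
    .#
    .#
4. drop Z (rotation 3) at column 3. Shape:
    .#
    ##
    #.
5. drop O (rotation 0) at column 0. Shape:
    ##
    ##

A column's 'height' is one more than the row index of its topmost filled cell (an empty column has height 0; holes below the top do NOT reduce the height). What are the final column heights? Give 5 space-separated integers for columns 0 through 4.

Drop 1: T rot1 at col 0 lands with bottom-row=0; cleared 0 line(s) (total 0); column heights now [3 2 0 0 0], max=3
Drop 2: O rot0 at col 0 lands with bottom-row=3; cleared 0 line(s) (total 0); column heights now [5 5 0 0 0], max=5
Drop 3: L rot3 at col 0 lands with bottom-row=5; cleared 0 line(s) (total 0); column heights now [8 8 0 0 0], max=8
Drop 4: Z rot3 at col 3 lands with bottom-row=0; cleared 0 line(s) (total 0); column heights now [8 8 0 2 3], max=8
Drop 5: O rot0 at col 0 lands with bottom-row=8; cleared 0 line(s) (total 0); column heights now [10 10 0 2 3], max=10

Answer: 10 10 0 2 3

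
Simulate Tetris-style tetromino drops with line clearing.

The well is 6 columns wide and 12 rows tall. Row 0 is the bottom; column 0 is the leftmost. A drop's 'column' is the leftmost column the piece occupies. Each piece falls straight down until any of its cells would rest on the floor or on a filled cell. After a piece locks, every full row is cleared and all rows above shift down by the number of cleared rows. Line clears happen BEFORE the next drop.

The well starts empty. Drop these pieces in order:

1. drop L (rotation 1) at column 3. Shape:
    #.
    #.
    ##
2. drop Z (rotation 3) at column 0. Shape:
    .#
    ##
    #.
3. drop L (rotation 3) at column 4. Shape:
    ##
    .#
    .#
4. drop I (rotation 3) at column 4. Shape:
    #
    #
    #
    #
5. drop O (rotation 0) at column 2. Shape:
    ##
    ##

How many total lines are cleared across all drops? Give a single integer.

Drop 1: L rot1 at col 3 lands with bottom-row=0; cleared 0 line(s) (total 0); column heights now [0 0 0 3 1 0], max=3
Drop 2: Z rot3 at col 0 lands with bottom-row=0; cleared 0 line(s) (total 0); column heights now [2 3 0 3 1 0], max=3
Drop 3: L rot3 at col 4 lands with bottom-row=0; cleared 0 line(s) (total 0); column heights now [2 3 0 3 3 3], max=3
Drop 4: I rot3 at col 4 lands with bottom-row=3; cleared 0 line(s) (total 0); column heights now [2 3 0 3 7 3], max=7
Drop 5: O rot0 at col 2 lands with bottom-row=3; cleared 0 line(s) (total 0); column heights now [2 3 5 5 7 3], max=7

Answer: 0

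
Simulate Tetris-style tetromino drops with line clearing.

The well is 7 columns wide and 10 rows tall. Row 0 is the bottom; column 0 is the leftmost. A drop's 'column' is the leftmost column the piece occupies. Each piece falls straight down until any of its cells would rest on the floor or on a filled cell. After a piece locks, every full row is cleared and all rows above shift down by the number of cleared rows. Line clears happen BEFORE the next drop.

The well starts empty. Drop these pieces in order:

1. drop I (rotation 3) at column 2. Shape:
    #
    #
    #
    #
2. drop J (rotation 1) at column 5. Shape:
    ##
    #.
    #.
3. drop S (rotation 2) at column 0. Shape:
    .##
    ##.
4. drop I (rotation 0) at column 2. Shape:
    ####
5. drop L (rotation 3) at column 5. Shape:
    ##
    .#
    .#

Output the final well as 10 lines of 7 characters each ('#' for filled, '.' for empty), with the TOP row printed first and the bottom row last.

Answer: .......
.......
.......
.....##
..#####
.##...#
###....
..#..##
..#..#.
..#..#.

Derivation:
Drop 1: I rot3 at col 2 lands with bottom-row=0; cleared 0 line(s) (total 0); column heights now [0 0 4 0 0 0 0], max=4
Drop 2: J rot1 at col 5 lands with bottom-row=0; cleared 0 line(s) (total 0); column heights now [0 0 4 0 0 3 3], max=4
Drop 3: S rot2 at col 0 lands with bottom-row=3; cleared 0 line(s) (total 0); column heights now [4 5 5 0 0 3 3], max=5
Drop 4: I rot0 at col 2 lands with bottom-row=5; cleared 0 line(s) (total 0); column heights now [4 5 6 6 6 6 3], max=6
Drop 5: L rot3 at col 5 lands with bottom-row=4; cleared 0 line(s) (total 0); column heights now [4 5 6 6 6 7 7], max=7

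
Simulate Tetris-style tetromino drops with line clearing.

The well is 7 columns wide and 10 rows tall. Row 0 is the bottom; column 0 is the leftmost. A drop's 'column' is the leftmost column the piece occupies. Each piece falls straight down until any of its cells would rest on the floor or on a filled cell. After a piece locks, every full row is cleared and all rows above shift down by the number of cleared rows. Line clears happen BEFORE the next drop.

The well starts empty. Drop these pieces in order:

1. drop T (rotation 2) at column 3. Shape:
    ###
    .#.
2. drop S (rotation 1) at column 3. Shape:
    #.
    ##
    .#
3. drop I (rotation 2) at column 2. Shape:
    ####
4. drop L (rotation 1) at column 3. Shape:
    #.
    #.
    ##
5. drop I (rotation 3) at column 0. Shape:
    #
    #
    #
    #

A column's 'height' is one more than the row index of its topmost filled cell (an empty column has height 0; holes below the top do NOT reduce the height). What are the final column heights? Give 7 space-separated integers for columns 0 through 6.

Answer: 4 0 6 9 7 6 0

Derivation:
Drop 1: T rot2 at col 3 lands with bottom-row=0; cleared 0 line(s) (total 0); column heights now [0 0 0 2 2 2 0], max=2
Drop 2: S rot1 at col 3 lands with bottom-row=2; cleared 0 line(s) (total 0); column heights now [0 0 0 5 4 2 0], max=5
Drop 3: I rot2 at col 2 lands with bottom-row=5; cleared 0 line(s) (total 0); column heights now [0 0 6 6 6 6 0], max=6
Drop 4: L rot1 at col 3 lands with bottom-row=6; cleared 0 line(s) (total 0); column heights now [0 0 6 9 7 6 0], max=9
Drop 5: I rot3 at col 0 lands with bottom-row=0; cleared 0 line(s) (total 0); column heights now [4 0 6 9 7 6 0], max=9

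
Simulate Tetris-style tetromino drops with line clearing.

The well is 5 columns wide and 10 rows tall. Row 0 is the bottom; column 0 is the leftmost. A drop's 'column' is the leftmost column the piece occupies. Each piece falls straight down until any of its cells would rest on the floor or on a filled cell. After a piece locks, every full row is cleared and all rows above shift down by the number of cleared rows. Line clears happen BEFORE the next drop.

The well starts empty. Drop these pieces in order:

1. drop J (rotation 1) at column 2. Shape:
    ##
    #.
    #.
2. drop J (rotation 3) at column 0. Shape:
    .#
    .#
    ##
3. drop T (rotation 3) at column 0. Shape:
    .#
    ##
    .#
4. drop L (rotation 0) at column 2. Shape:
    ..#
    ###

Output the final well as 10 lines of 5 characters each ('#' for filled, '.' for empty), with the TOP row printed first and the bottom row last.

Drop 1: J rot1 at col 2 lands with bottom-row=0; cleared 0 line(s) (total 0); column heights now [0 0 3 3 0], max=3
Drop 2: J rot3 at col 0 lands with bottom-row=0; cleared 0 line(s) (total 0); column heights now [1 3 3 3 0], max=3
Drop 3: T rot3 at col 0 lands with bottom-row=3; cleared 0 line(s) (total 0); column heights now [5 6 3 3 0], max=6
Drop 4: L rot0 at col 2 lands with bottom-row=3; cleared 0 line(s) (total 0); column heights now [5 6 4 4 5], max=6

Answer: .....
.....
.....
.....
.#...
##..#
.####
.###.
.##..
###..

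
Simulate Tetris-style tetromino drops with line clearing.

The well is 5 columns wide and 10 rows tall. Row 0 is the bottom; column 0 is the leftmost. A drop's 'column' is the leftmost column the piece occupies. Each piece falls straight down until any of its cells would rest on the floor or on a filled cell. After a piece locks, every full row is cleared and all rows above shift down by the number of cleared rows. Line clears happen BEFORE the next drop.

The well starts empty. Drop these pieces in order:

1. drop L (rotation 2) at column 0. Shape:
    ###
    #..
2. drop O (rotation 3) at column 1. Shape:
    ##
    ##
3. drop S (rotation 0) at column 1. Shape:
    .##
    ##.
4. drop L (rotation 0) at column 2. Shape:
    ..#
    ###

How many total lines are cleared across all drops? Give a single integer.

Drop 1: L rot2 at col 0 lands with bottom-row=0; cleared 0 line(s) (total 0); column heights now [2 2 2 0 0], max=2
Drop 2: O rot3 at col 1 lands with bottom-row=2; cleared 0 line(s) (total 0); column heights now [2 4 4 0 0], max=4
Drop 3: S rot0 at col 1 lands with bottom-row=4; cleared 0 line(s) (total 0); column heights now [2 5 6 6 0], max=6
Drop 4: L rot0 at col 2 lands with bottom-row=6; cleared 0 line(s) (total 0); column heights now [2 5 7 7 8], max=8

Answer: 0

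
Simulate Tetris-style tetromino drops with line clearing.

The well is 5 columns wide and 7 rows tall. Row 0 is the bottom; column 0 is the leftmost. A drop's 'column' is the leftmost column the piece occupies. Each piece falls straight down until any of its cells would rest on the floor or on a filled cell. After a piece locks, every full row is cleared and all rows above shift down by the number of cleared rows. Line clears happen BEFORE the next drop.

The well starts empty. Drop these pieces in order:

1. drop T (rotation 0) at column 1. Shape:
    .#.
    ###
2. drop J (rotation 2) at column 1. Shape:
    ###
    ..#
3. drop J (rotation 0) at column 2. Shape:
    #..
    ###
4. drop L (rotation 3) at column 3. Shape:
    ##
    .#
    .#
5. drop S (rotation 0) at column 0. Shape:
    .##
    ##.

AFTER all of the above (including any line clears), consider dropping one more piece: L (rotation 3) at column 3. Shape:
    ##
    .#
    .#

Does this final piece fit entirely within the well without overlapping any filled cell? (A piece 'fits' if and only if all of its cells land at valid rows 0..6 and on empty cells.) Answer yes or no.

Answer: no

Derivation:
Drop 1: T rot0 at col 1 lands with bottom-row=0; cleared 0 line(s) (total 0); column heights now [0 1 2 1 0], max=2
Drop 2: J rot2 at col 1 lands with bottom-row=1; cleared 0 line(s) (total 0); column heights now [0 3 3 3 0], max=3
Drop 3: J rot0 at col 2 lands with bottom-row=3; cleared 0 line(s) (total 0); column heights now [0 3 5 4 4], max=5
Drop 4: L rot3 at col 3 lands with bottom-row=4; cleared 0 line(s) (total 0); column heights now [0 3 5 7 7], max=7
Drop 5: S rot0 at col 0 lands with bottom-row=4; cleared 0 line(s) (total 0); column heights now [5 6 6 7 7], max=7
Test piece L rot3 at col 3 (width 2): heights before test = [5 6 6 7 7]; fits = False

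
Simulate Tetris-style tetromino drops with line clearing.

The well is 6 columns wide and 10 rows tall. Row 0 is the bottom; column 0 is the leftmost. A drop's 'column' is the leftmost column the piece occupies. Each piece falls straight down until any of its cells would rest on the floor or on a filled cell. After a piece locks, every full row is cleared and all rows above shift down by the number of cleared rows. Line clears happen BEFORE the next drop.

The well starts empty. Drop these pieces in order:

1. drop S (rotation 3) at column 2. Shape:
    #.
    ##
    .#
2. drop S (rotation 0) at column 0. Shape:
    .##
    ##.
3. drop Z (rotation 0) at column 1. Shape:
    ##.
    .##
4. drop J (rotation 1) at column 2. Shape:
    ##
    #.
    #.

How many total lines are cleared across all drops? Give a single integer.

Drop 1: S rot3 at col 2 lands with bottom-row=0; cleared 0 line(s) (total 0); column heights now [0 0 3 2 0 0], max=3
Drop 2: S rot0 at col 0 lands with bottom-row=2; cleared 0 line(s) (total 0); column heights now [3 4 4 2 0 0], max=4
Drop 3: Z rot0 at col 1 lands with bottom-row=4; cleared 0 line(s) (total 0); column heights now [3 6 6 5 0 0], max=6
Drop 4: J rot1 at col 2 lands with bottom-row=6; cleared 0 line(s) (total 0); column heights now [3 6 9 9 0 0], max=9

Answer: 0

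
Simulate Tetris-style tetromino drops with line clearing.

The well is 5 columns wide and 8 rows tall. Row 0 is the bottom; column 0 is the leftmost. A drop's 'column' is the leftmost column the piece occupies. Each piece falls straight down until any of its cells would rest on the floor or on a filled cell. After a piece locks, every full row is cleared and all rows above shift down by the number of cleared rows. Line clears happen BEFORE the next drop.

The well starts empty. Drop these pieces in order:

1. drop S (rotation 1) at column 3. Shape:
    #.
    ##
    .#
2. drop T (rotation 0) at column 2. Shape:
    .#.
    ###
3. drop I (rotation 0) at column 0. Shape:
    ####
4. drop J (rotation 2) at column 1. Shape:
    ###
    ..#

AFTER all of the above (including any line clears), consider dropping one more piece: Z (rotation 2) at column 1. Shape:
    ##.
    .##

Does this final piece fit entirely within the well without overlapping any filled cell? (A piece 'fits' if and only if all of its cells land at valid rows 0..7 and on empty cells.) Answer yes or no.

Drop 1: S rot1 at col 3 lands with bottom-row=0; cleared 0 line(s) (total 0); column heights now [0 0 0 3 2], max=3
Drop 2: T rot0 at col 2 lands with bottom-row=3; cleared 0 line(s) (total 0); column heights now [0 0 4 5 4], max=5
Drop 3: I rot0 at col 0 lands with bottom-row=5; cleared 0 line(s) (total 0); column heights now [6 6 6 6 4], max=6
Drop 4: J rot2 at col 1 lands with bottom-row=6; cleared 0 line(s) (total 0); column heights now [6 8 8 8 4], max=8
Test piece Z rot2 at col 1 (width 3): heights before test = [6 8 8 8 4]; fits = False

Answer: no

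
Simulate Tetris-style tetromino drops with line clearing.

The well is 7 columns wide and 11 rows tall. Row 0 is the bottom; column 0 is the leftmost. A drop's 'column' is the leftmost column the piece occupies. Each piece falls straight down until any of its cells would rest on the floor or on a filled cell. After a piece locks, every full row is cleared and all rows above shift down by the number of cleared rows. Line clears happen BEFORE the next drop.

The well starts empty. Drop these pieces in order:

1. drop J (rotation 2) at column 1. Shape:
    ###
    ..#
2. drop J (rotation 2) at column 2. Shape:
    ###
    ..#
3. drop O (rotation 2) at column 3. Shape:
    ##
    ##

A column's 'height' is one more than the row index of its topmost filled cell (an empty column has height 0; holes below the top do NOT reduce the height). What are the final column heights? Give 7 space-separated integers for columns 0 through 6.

Drop 1: J rot2 at col 1 lands with bottom-row=0; cleared 0 line(s) (total 0); column heights now [0 2 2 2 0 0 0], max=2
Drop 2: J rot2 at col 2 lands with bottom-row=1; cleared 0 line(s) (total 0); column heights now [0 2 3 3 3 0 0], max=3
Drop 3: O rot2 at col 3 lands with bottom-row=3; cleared 0 line(s) (total 0); column heights now [0 2 3 5 5 0 0], max=5

Answer: 0 2 3 5 5 0 0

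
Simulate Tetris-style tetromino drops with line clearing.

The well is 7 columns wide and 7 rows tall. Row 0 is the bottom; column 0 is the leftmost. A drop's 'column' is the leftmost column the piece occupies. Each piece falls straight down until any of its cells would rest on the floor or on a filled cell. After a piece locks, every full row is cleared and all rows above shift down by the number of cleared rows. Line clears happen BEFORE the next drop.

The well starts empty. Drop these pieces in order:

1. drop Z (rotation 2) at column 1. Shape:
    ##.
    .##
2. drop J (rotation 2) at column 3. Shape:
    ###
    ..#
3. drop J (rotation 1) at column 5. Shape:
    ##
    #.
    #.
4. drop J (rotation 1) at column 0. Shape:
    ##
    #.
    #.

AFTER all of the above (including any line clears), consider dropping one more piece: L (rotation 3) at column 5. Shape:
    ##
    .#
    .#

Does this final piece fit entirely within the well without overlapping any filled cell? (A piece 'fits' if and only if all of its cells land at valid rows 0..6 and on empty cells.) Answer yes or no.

Answer: no

Derivation:
Drop 1: Z rot2 at col 1 lands with bottom-row=0; cleared 0 line(s) (total 0); column heights now [0 2 2 1 0 0 0], max=2
Drop 2: J rot2 at col 3 lands with bottom-row=0; cleared 0 line(s) (total 0); column heights now [0 2 2 2 2 2 0], max=2
Drop 3: J rot1 at col 5 lands with bottom-row=2; cleared 0 line(s) (total 0); column heights now [0 2 2 2 2 5 5], max=5
Drop 4: J rot1 at col 0 lands with bottom-row=0; cleared 0 line(s) (total 0); column heights now [3 3 2 2 2 5 5], max=5
Test piece L rot3 at col 5 (width 2): heights before test = [3 3 2 2 2 5 5]; fits = False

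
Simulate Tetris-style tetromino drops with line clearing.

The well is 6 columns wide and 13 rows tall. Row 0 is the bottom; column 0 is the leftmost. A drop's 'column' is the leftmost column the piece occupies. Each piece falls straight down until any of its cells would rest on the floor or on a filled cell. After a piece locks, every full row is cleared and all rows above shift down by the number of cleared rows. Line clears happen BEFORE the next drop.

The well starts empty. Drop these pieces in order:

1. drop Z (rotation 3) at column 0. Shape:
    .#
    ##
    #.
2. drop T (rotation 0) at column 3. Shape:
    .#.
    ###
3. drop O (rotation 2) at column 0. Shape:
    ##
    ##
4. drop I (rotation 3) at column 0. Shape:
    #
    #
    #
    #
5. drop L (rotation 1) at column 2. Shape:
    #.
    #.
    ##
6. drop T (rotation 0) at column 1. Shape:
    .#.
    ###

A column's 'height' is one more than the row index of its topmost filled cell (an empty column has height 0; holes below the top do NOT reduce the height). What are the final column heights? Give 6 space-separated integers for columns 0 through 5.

Answer: 9 6 7 6 2 1

Derivation:
Drop 1: Z rot3 at col 0 lands with bottom-row=0; cleared 0 line(s) (total 0); column heights now [2 3 0 0 0 0], max=3
Drop 2: T rot0 at col 3 lands with bottom-row=0; cleared 0 line(s) (total 0); column heights now [2 3 0 1 2 1], max=3
Drop 3: O rot2 at col 0 lands with bottom-row=3; cleared 0 line(s) (total 0); column heights now [5 5 0 1 2 1], max=5
Drop 4: I rot3 at col 0 lands with bottom-row=5; cleared 0 line(s) (total 0); column heights now [9 5 0 1 2 1], max=9
Drop 5: L rot1 at col 2 lands with bottom-row=1; cleared 0 line(s) (total 0); column heights now [9 5 4 2 2 1], max=9
Drop 6: T rot0 at col 1 lands with bottom-row=5; cleared 0 line(s) (total 0); column heights now [9 6 7 6 2 1], max=9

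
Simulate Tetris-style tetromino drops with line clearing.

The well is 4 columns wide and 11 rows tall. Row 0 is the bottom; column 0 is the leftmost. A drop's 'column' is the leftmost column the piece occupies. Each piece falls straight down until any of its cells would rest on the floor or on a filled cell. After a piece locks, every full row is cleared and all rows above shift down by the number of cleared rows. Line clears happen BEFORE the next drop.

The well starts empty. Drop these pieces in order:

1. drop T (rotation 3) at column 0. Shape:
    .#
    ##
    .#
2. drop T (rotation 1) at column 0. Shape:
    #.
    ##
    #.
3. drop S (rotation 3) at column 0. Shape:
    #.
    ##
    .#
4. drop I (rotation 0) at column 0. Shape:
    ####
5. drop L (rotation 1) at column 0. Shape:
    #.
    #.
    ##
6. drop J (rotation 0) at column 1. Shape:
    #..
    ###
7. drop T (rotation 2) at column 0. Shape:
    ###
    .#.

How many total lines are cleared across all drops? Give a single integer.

Drop 1: T rot3 at col 0 lands with bottom-row=0; cleared 0 line(s) (total 0); column heights now [2 3 0 0], max=3
Drop 2: T rot1 at col 0 lands with bottom-row=2; cleared 0 line(s) (total 0); column heights now [5 4 0 0], max=5
Drop 3: S rot3 at col 0 lands with bottom-row=4; cleared 0 line(s) (total 0); column heights now [7 6 0 0], max=7
Drop 4: I rot0 at col 0 lands with bottom-row=7; cleared 1 line(s) (total 1); column heights now [7 6 0 0], max=7
Drop 5: L rot1 at col 0 lands with bottom-row=7; cleared 0 line(s) (total 1); column heights now [10 8 0 0], max=10
Drop 6: J rot0 at col 1 lands with bottom-row=8; cleared 1 line(s) (total 2); column heights now [9 9 0 0], max=9
Drop 7: T rot2 at col 0 lands with bottom-row=9; cleared 0 line(s) (total 2); column heights now [11 11 11 0], max=11

Answer: 2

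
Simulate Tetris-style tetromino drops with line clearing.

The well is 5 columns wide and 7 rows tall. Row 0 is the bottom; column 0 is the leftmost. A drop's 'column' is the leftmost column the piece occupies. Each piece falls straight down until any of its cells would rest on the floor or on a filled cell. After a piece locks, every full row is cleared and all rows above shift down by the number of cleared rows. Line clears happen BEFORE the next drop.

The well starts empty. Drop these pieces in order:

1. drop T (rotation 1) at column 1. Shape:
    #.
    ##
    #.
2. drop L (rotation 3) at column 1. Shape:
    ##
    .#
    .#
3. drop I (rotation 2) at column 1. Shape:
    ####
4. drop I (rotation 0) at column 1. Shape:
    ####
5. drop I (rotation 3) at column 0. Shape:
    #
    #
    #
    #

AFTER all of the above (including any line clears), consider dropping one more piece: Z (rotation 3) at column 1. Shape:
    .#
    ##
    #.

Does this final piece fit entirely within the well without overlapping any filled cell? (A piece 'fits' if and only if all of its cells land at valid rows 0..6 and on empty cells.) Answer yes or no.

Drop 1: T rot1 at col 1 lands with bottom-row=0; cleared 0 line(s) (total 0); column heights now [0 3 2 0 0], max=3
Drop 2: L rot3 at col 1 lands with bottom-row=2; cleared 0 line(s) (total 0); column heights now [0 5 5 0 0], max=5
Drop 3: I rot2 at col 1 lands with bottom-row=5; cleared 0 line(s) (total 0); column heights now [0 6 6 6 6], max=6
Drop 4: I rot0 at col 1 lands with bottom-row=6; cleared 0 line(s) (total 0); column heights now [0 7 7 7 7], max=7
Drop 5: I rot3 at col 0 lands with bottom-row=0; cleared 0 line(s) (total 0); column heights now [4 7 7 7 7], max=7
Test piece Z rot3 at col 1 (width 2): heights before test = [4 7 7 7 7]; fits = False

Answer: no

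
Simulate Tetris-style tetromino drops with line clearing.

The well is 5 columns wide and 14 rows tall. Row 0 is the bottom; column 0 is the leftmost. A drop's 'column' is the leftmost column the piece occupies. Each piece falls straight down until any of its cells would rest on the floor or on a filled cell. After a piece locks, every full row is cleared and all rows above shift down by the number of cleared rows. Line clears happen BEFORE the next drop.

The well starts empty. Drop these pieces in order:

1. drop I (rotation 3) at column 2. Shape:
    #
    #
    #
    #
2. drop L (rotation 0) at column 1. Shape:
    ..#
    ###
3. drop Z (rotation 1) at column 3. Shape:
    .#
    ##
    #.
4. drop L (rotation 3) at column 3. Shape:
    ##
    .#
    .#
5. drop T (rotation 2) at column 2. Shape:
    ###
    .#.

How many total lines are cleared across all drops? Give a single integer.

Answer: 0

Derivation:
Drop 1: I rot3 at col 2 lands with bottom-row=0; cleared 0 line(s) (total 0); column heights now [0 0 4 0 0], max=4
Drop 2: L rot0 at col 1 lands with bottom-row=4; cleared 0 line(s) (total 0); column heights now [0 5 5 6 0], max=6
Drop 3: Z rot1 at col 3 lands with bottom-row=6; cleared 0 line(s) (total 0); column heights now [0 5 5 8 9], max=9
Drop 4: L rot3 at col 3 lands with bottom-row=9; cleared 0 line(s) (total 0); column heights now [0 5 5 12 12], max=12
Drop 5: T rot2 at col 2 lands with bottom-row=12; cleared 0 line(s) (total 0); column heights now [0 5 14 14 14], max=14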